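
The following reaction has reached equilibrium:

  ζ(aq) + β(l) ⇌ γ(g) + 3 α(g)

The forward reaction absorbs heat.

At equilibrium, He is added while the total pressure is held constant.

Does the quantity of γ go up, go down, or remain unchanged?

increases

Adding inert gas at constant total pressure expands the volume and lowers every reacting partial pressure. With Δn_gas = 4 − 0 = +4, Q moves away from K toward the side with fewer gas moles, so the system shifts toward the side with more gas moles — to the right.
The net shift is to the right. γ is a product, so its amount increases.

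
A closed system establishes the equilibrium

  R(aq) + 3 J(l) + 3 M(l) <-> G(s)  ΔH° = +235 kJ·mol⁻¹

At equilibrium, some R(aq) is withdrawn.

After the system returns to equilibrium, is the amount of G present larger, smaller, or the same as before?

Removing R (aq), a reactant, drives the reaction to the left.
The net shift is to the left. G is a product, so its amount decreases.

decreases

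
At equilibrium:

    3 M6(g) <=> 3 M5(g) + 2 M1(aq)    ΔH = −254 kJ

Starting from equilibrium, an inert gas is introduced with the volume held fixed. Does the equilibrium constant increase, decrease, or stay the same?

unchanged

The equilibrium constant depends only on temperature. This perturbation changes neither the position of equilibrium nor K.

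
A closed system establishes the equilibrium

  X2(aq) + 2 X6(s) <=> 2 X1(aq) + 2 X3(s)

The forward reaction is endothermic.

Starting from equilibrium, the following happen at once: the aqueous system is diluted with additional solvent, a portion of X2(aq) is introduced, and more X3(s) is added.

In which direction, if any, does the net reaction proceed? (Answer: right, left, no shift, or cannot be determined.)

right

Dilution lowers every aqueous concentration by the same factor. Δn_aq = 2 − 1 = +1, so the system shifts toward the side with more dissolved moles — to the right.
Adding X2 (aq), a reactant, drives the reaction to the right.
X3 is a pure solid; its activity is 1 regardless of amount, so Q is unaffected — no shift from this change.
Only the nonzero effect(s) matter; the net shift is to the right.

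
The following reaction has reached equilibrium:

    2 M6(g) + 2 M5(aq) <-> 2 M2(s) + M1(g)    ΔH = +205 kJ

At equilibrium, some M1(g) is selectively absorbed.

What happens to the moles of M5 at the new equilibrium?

decreases

Removing M1 (g), a product, drives the reaction to the right.
The net shift is to the right. M5 is a reactant, so its amount decreases.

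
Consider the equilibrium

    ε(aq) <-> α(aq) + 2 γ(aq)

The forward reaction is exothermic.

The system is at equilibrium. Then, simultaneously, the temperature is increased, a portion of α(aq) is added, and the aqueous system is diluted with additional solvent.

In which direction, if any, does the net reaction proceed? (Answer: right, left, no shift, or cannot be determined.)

The forward reaction is exothermic. Raising T favours the endothermic direction — shift to the left.
Adding α (aq), a product, drives the reaction to the left.
Dilution lowers every aqueous concentration by the same factor. Δn_aq = 3 − 1 = +2, so the system shifts toward the side with more dissolved moles — to the right.
The individual effects push in opposite directions; without quantitative information the net direction cannot be determined.

cannot be determined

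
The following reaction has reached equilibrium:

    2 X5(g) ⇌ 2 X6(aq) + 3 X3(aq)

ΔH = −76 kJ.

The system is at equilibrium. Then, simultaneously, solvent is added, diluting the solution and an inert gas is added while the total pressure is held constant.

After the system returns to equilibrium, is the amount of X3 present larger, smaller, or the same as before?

Dilution lowers every aqueous concentration by the same factor. Δn_aq = 5 − 0 = +5, so the system shifts toward the side with more dissolved moles — to the right.
Adding inert gas at constant total pressure expands the volume and lowers every reacting partial pressure. With Δn_gas = 0 − 2 = -2, Q moves away from K toward the side with fewer gas moles, so the system shifts toward the side with more gas moles — to the left.
The two effects oppose each other, so the net shift — and hence the change in X3 — cannot be determined from the given information.

cannot be determined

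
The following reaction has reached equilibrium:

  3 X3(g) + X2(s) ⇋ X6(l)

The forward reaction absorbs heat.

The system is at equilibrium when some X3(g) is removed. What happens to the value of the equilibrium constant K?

unchanged

The equilibrium constant depends only on temperature. This perturbation may move the position of equilibrium, but since T is unchanged, K itself is unchanged.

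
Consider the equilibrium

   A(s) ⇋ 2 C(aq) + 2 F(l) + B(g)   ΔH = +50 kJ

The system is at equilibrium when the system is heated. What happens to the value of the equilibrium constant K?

K depends on temperature via the van 't Hoff relation. The forward reaction is endothermic, so raising T increases K.

increases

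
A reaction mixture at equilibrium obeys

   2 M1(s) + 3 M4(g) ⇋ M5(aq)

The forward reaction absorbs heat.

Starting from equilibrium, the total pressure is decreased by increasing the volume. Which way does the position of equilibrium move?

Gas moles: reactants 3, products 0 (Δn_gas = -3). Expansion shifts the system toward the side with more moles of gas — to the left.

left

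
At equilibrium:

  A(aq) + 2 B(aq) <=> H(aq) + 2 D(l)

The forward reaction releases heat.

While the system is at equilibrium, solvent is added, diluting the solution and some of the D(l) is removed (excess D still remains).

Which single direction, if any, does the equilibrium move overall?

left

Dilution lowers every aqueous concentration by the same factor. Δn_aq = 1 − 3 = -2, so the system shifts toward the side with more dissolved moles — to the left.
D is a pure liquid; its activity is 1 regardless of amount, so Q is unaffected — no shift from this change.
Only the nonzero effect(s) matter; the net shift is to the left.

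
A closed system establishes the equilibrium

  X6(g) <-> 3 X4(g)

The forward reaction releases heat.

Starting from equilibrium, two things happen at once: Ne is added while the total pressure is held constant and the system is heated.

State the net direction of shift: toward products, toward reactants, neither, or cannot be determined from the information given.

cannot be determined

Adding inert gas at constant total pressure expands the volume and lowers every reacting partial pressure. With Δn_gas = 3 − 1 = +2, Q moves away from K toward the side with fewer gas moles, so the system shifts toward the side with more gas moles — to the right.
The forward reaction is exothermic. Raising T favours the endothermic direction — shift to the left.
The individual effects push in opposite directions; without quantitative information the net direction cannot be determined.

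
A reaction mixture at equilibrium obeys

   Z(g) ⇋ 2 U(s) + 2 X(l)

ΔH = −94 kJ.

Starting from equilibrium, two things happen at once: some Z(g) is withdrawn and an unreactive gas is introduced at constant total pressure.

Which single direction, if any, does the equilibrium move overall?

Removing Z (g), a reactant, drives the reaction to the left.
Adding inert gas at constant total pressure expands the volume and lowers every reacting partial pressure. With Δn_gas = 0 − 1 = -1, Q moves away from K toward the side with fewer gas moles, so the system shifts toward the side with more gas moles — to the left.
All effects act in the same direction — net shift to the left.

left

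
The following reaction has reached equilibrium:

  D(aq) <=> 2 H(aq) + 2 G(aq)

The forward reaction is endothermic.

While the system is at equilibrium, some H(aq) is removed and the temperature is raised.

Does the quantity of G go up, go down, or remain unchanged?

increases

Removing H (aq), a product, drives the reaction to the right.
The forward reaction is endothermic. Raising T favours the endothermic direction — shift to the right.
The net shift is to the right. G is a product, so its amount increases.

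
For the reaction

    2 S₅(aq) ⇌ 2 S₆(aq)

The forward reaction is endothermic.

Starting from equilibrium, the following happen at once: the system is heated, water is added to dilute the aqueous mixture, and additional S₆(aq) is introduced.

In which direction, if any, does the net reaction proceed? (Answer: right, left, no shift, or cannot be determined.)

cannot be determined

The forward reaction is endothermic. Raising T favours the endothermic direction — shift to the right.
Dilution scales every aqueous concentration by the same factor. Δn_aq = 2 − 2 = 0, so Q is unchanged — no shift.
Adding S₆ (aq), a product, drives the reaction to the left.
The individual effects push in opposite directions; without quantitative information the net direction cannot be determined.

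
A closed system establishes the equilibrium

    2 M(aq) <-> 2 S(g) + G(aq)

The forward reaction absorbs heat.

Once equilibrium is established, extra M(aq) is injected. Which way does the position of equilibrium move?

Adding M (aq), a reactant, drives the reaction to the right.

right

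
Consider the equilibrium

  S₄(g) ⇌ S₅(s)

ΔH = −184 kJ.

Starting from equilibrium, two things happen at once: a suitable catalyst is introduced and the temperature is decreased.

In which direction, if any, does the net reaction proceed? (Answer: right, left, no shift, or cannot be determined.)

A catalyst speeds both forward and reverse rates equally; it changes neither Q nor K — no shift from this change.
The forward reaction is exothermic. Lowering T favours the exothermic direction — shift to the right.
Only the nonzero effect(s) matter; the net shift is to the right.

right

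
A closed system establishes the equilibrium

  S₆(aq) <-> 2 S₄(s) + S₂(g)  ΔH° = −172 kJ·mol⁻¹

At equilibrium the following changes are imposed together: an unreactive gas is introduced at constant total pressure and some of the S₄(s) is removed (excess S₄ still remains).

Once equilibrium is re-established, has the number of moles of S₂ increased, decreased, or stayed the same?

Adding inert gas at constant total pressure expands the volume and lowers every reacting partial pressure. With Δn_gas = 1 − 0 = +1, Q moves away from K toward the side with fewer gas moles, so the system shifts toward the side with more gas moles — to the right.
S₄ is a pure solid; its activity is 1 regardless of amount, so Q is unaffected — no shift from this change.
The net shift is to the right. S₂ is a product, so its amount increases.

increases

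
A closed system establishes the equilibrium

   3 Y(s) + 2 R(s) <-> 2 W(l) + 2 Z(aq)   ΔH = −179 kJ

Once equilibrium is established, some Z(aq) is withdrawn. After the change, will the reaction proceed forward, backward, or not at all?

right

Removing Z (aq), a product, drives the reaction to the right.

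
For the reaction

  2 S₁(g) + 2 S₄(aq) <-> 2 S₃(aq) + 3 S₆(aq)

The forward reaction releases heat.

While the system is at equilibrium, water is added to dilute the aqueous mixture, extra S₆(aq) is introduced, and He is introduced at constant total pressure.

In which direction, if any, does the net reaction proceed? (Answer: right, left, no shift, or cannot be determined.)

Dilution lowers every aqueous concentration by the same factor. Δn_aq = 5 − 2 = +3, so the system shifts toward the side with more dissolved moles — to the right.
Adding S₆ (aq), a product, drives the reaction to the left.
Adding inert gas at constant total pressure expands the volume and lowers every reacting partial pressure. With Δn_gas = 0 − 2 = -2, Q moves away from K toward the side with fewer gas moles, so the system shifts toward the side with more gas moles — to the left.
The individual effects push in opposite directions; without quantitative information the net direction cannot be determined.

cannot be determined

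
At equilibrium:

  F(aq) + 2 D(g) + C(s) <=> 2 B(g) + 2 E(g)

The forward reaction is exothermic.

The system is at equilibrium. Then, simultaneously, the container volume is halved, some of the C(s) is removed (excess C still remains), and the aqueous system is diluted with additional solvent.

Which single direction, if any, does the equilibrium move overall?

left

Gas moles: reactants 2, products 4 (Δn_gas = +2). Compression shifts the system toward the side with fewer moles of gas — to the left.
C is a pure solid; its activity is 1 regardless of amount, so Q is unaffected — no shift from this change.
Dilution lowers every aqueous concentration by the same factor. Δn_aq = 0 − 1 = -1, so the system shifts toward the side with more dissolved moles — to the left.
Only the nonzero effect(s) matter; the net shift is to the left.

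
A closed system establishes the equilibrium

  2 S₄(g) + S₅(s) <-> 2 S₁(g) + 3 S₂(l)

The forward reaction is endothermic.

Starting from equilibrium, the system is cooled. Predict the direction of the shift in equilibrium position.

left

The forward reaction is endothermic. Lowering T favours the exothermic direction — shift to the left.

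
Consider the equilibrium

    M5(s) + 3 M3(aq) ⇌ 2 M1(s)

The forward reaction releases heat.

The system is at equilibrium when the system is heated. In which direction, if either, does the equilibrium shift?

left

The forward reaction is exothermic. Raising T favours the endothermic direction — shift to the left.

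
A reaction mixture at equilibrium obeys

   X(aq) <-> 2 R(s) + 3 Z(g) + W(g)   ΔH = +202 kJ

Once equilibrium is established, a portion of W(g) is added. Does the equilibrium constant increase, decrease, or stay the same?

The equilibrium constant depends only on temperature. This perturbation may move the position of equilibrium, but since T is unchanged, K itself is unchanged.

unchanged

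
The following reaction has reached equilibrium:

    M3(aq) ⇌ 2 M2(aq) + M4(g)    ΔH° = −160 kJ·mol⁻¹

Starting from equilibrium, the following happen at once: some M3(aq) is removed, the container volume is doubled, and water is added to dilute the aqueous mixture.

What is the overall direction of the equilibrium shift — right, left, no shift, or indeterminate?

cannot be determined

Removing M3 (aq), a reactant, drives the reaction to the left.
Gas moles: reactants 0, products 1 (Δn_gas = +1). Expansion shifts the system toward the side with more moles of gas — to the right.
Dilution lowers every aqueous concentration by the same factor. Δn_aq = 2 − 1 = +1, so the system shifts toward the side with more dissolved moles — to the right.
The individual effects push in opposite directions; without quantitative information the net direction cannot be determined.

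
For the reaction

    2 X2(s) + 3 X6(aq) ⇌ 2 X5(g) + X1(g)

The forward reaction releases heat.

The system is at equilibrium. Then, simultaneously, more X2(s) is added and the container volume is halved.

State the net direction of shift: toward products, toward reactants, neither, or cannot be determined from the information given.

left

X2 is a pure solid; its activity is 1 regardless of amount, so Q is unaffected — no shift from this change.
Gas moles: reactants 0, products 3 (Δn_gas = +3). Compression shifts the system toward the side with fewer moles of gas — to the left.
Only the nonzero effect(s) matter; the net shift is to the left.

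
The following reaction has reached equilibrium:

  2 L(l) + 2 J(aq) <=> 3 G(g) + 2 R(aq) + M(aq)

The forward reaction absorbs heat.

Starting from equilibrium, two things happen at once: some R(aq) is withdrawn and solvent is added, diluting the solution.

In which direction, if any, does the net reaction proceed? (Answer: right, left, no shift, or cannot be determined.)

right

Removing R (aq), a product, drives the reaction to the right.
Dilution lowers every aqueous concentration by the same factor. Δn_aq = 3 − 2 = +1, so the system shifts toward the side with more dissolved moles — to the right.
All effects act in the same direction — net shift to the right.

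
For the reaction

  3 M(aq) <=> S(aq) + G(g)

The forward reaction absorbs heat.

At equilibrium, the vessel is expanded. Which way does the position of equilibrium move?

right

Gas moles: reactants 0, products 1 (Δn_gas = +1). Expansion shifts the system toward the side with more moles of gas — to the right.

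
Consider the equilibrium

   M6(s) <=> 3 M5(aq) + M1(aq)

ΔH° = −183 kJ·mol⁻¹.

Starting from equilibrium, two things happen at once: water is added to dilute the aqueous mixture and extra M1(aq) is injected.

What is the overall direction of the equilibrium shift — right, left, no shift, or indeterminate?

cannot be determined

Dilution lowers every aqueous concentration by the same factor. Δn_aq = 4 − 0 = +4, so the system shifts toward the side with more dissolved moles — to the right.
Adding M1 (aq), a product, drives the reaction to the left.
The individual effects push in opposite directions; without quantitative information the net direction cannot be determined.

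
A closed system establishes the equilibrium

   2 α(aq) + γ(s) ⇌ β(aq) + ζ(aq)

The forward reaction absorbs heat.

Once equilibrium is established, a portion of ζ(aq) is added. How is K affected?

unchanged

The equilibrium constant depends only on temperature. This perturbation may move the position of equilibrium, but since T is unchanged, K itself is unchanged.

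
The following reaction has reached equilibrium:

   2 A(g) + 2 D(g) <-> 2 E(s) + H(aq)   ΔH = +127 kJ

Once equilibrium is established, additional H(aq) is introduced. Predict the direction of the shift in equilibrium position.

left

Adding H (aq), a product, drives the reaction to the left.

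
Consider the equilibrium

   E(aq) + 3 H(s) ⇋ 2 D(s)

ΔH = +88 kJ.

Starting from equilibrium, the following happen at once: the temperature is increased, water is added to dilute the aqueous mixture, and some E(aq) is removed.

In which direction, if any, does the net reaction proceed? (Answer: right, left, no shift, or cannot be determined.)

The forward reaction is endothermic. Raising T favours the endothermic direction — shift to the right.
Dilution lowers every aqueous concentration by the same factor. Δn_aq = 0 − 1 = -1, so the system shifts toward the side with more dissolved moles — to the left.
Removing E (aq), a reactant, drives the reaction to the left.
The individual effects push in opposite directions; without quantitative information the net direction cannot be determined.

cannot be determined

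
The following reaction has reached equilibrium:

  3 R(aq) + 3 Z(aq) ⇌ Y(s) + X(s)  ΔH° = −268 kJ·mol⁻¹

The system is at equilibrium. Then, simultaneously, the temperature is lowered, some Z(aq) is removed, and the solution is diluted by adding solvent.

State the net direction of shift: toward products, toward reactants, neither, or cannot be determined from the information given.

cannot be determined

The forward reaction is exothermic. Lowering T favours the exothermic direction — shift to the right.
Removing Z (aq), a reactant, drives the reaction to the left.
Dilution lowers every aqueous concentration by the same factor. Δn_aq = 0 − 6 = -6, so the system shifts toward the side with more dissolved moles — to the left.
The individual effects push in opposite directions; without quantitative information the net direction cannot be determined.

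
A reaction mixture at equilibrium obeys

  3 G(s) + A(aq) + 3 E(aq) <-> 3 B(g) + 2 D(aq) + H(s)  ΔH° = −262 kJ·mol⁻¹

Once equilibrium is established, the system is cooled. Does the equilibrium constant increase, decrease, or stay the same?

K depends on temperature via the van 't Hoff relation. The forward reaction is exothermic, so lowering T increases K.

increases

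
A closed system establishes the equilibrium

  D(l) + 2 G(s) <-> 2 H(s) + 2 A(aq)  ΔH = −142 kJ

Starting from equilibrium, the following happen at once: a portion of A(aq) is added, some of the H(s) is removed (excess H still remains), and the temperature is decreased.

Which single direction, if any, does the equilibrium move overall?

Adding A (aq), a product, drives the reaction to the left.
H is a pure solid; its activity is 1 regardless of amount, so Q is unaffected — no shift from this change.
The forward reaction is exothermic. Lowering T favours the exothermic direction — shift to the right.
The individual effects push in opposite directions; without quantitative information the net direction cannot be determined.

cannot be determined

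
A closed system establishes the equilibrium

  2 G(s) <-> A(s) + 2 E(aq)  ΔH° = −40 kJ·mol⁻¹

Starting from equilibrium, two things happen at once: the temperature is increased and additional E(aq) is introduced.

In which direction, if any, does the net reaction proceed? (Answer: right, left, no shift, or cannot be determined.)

left

The forward reaction is exothermic. Raising T favours the endothermic direction — shift to the left.
Adding E (aq), a product, drives the reaction to the left.
All effects act in the same direction — net shift to the left.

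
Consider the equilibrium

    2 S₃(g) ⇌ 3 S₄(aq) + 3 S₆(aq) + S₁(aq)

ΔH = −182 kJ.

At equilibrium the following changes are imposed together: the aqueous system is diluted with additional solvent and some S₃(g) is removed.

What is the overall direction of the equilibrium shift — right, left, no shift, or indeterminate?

cannot be determined

Dilution lowers every aqueous concentration by the same factor. Δn_aq = 7 − 0 = +7, so the system shifts toward the side with more dissolved moles — to the right.
Removing S₃ (g), a reactant, drives the reaction to the left.
The individual effects push in opposite directions; without quantitative information the net direction cannot be determined.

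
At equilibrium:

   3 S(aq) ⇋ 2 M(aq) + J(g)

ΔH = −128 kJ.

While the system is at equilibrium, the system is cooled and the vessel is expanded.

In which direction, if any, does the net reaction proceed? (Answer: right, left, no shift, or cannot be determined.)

right

The forward reaction is exothermic. Lowering T favours the exothermic direction — shift to the right.
Gas moles: reactants 0, products 1 (Δn_gas = +1). Expansion shifts the system toward the side with more moles of gas — to the right.
All effects act in the same direction — net shift to the right.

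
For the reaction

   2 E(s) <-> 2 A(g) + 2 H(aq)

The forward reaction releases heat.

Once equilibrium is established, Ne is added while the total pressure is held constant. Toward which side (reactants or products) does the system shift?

right

Adding inert gas at constant total pressure expands the volume and lowers every reacting partial pressure. With Δn_gas = 2 − 0 = +2, Q moves away from K toward the side with fewer gas moles, so the system shifts toward the side with more gas moles — to the right.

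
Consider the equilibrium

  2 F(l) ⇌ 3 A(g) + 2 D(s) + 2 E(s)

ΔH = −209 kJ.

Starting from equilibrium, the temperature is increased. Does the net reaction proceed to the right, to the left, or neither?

left

The forward reaction is exothermic. Raising T favours the endothermic direction — shift to the left.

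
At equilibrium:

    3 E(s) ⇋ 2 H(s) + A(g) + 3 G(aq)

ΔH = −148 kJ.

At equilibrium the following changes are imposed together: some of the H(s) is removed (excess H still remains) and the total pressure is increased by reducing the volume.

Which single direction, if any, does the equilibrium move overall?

left

H is a pure solid; its activity is 1 regardless of amount, so Q is unaffected — no shift from this change.
Gas moles: reactants 0, products 1 (Δn_gas = +1). Compression shifts the system toward the side with fewer moles of gas — to the left.
Only the nonzero effect(s) matter; the net shift is to the left.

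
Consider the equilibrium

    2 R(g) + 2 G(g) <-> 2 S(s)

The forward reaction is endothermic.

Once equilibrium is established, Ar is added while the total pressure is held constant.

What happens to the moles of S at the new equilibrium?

Adding inert gas at constant total pressure expands the volume and lowers every reacting partial pressure. With Δn_gas = 0 − 4 = -4, Q moves away from K toward the side with fewer gas moles, so the system shifts toward the side with more gas moles — to the left.
The net shift is to the left. S is a product, so its amount decreases.

decreases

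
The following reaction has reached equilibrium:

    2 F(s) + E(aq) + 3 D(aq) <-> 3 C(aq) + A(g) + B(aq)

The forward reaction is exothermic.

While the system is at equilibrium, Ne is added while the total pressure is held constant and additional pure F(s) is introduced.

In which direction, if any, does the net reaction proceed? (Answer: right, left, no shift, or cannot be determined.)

Adding inert gas at constant total pressure expands the volume and lowers every reacting partial pressure. With Δn_gas = 1 − 0 = +1, Q moves away from K toward the side with fewer gas moles, so the system shifts toward the side with more gas moles — to the right.
F is a pure solid; its activity is 1 regardless of amount, so Q is unaffected — no shift from this change.
Only the nonzero effect(s) matter; the net shift is to the right.

right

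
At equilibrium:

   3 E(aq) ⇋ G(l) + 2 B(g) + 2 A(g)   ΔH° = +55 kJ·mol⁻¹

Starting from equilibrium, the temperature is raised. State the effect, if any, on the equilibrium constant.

increases

K depends on temperature via the van 't Hoff relation. The forward reaction is endothermic, so raising T increases K.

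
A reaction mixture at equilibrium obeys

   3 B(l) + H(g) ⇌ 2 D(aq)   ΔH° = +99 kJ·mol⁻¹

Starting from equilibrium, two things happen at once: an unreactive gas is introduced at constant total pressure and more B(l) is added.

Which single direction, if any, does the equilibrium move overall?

Adding inert gas at constant total pressure expands the volume and lowers every reacting partial pressure. With Δn_gas = 0 − 1 = -1, Q moves away from K toward the side with fewer gas moles, so the system shifts toward the side with more gas moles — to the left.
B is a pure liquid; its activity is 1 regardless of amount, so Q is unaffected — no shift from this change.
Only the nonzero effect(s) matter; the net shift is to the left.

left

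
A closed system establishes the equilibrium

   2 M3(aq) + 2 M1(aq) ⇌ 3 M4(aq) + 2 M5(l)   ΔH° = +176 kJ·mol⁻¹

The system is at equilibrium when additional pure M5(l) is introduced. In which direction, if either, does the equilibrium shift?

no shift

M5 is a pure liquid; its activity is 1 regardless of amount, so Q is unaffected — no shift from this change.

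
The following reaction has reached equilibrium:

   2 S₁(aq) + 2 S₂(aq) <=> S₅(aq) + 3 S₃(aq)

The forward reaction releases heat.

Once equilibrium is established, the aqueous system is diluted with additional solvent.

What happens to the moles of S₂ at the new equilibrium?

Dilution scales every aqueous concentration by the same factor. Δn_aq = 4 − 4 = 0, so Q is unchanged — no shift.
No net shift occurs, so the amount of S₂ is unchanged.

unchanged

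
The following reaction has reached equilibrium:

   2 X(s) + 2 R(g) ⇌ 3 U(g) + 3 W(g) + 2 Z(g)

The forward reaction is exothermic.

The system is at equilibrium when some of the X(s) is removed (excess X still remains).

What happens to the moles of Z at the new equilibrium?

X is a pure solid; its activity is 1 regardless of amount, so Q is unaffected — no shift from this change.
No net shift occurs, so the amount of Z is unchanged.

unchanged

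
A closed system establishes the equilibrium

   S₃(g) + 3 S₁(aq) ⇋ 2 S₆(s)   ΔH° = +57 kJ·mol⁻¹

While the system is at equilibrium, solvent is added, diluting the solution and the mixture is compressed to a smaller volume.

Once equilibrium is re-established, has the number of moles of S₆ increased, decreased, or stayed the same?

cannot be determined

Dilution lowers every aqueous concentration by the same factor. Δn_aq = 0 − 3 = -3, so the system shifts toward the side with more dissolved moles — to the left.
Gas moles: reactants 1, products 0 (Δn_gas = -1). Compression shifts the system toward the side with fewer moles of gas — to the right.
The two effects oppose each other, so the net shift — and hence the change in S₆ — cannot be determined from the given information.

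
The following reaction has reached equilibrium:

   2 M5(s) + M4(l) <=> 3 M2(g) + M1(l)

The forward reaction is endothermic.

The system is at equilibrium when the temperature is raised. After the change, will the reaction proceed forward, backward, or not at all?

The forward reaction is endothermic. Raising T favours the endothermic direction — shift to the right.

right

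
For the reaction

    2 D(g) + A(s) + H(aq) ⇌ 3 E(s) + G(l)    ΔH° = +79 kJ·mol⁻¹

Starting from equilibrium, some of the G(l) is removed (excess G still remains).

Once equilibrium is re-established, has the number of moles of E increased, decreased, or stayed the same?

unchanged

G is a pure liquid; its activity is 1 regardless of amount, so Q is unaffected — no shift from this change.
No net shift occurs, so the amount of E is unchanged.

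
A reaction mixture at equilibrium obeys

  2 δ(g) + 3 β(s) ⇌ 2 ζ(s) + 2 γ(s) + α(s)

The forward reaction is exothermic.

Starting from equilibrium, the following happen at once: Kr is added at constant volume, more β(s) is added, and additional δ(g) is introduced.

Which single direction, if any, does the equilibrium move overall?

right

At constant volume, adding an inert gas leaves every reacting species' partial pressure unchanged, so Q is unchanged — no shift from this change.
β is a pure solid; its activity is 1 regardless of amount, so Q is unaffected — no shift from this change.
Adding δ (g), a reactant, drives the reaction to the right.
Only the nonzero effect(s) matter; the net shift is to the right.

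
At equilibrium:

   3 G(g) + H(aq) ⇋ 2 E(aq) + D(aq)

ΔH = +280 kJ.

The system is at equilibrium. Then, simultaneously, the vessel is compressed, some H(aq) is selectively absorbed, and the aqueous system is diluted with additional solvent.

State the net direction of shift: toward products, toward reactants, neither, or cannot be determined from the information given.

cannot be determined

Gas moles: reactants 3, products 0 (Δn_gas = -3). Compression shifts the system toward the side with fewer moles of gas — to the right.
Removing H (aq), a reactant, drives the reaction to the left.
Dilution lowers every aqueous concentration by the same factor. Δn_aq = 3 − 1 = +2, so the system shifts toward the side with more dissolved moles — to the right.
The individual effects push in opposite directions; without quantitative information the net direction cannot be determined.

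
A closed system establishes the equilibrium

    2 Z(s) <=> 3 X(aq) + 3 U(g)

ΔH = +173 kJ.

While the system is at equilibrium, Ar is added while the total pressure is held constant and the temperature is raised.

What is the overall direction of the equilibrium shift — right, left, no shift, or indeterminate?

right

Adding inert gas at constant total pressure expands the volume and lowers every reacting partial pressure. With Δn_gas = 3 − 0 = +3, Q moves away from K toward the side with fewer gas moles, so the system shifts toward the side with more gas moles — to the right.
The forward reaction is endothermic. Raising T favours the endothermic direction — shift to the right.
All effects act in the same direction — net shift to the right.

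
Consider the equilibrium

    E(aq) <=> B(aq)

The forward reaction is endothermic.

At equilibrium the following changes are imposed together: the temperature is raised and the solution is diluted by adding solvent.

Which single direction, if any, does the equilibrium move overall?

right

The forward reaction is endothermic. Raising T favours the endothermic direction — shift to the right.
Dilution scales every aqueous concentration by the same factor. Δn_aq = 1 − 1 = 0, so Q is unchanged — no shift.
Only the nonzero effect(s) matter; the net shift is to the right.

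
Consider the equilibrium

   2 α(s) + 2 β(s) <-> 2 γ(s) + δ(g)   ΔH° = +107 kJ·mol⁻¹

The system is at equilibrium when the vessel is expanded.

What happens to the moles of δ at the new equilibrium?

increases

Gas moles: reactants 0, products 1 (Δn_gas = +1). Expansion shifts the system toward the side with more moles of gas — to the right.
The net shift is to the right. δ is a product, so its amount increases.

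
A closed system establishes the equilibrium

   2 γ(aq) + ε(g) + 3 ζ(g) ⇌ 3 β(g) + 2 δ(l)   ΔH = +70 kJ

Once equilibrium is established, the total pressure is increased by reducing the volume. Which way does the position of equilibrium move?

Gas moles: reactants 4, products 3 (Δn_gas = -1). Compression shifts the system toward the side with fewer moles of gas — to the right.

right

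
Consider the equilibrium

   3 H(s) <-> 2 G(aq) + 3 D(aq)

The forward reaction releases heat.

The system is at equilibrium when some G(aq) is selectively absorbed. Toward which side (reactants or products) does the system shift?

right

Removing G (aq), a product, drives the reaction to the right.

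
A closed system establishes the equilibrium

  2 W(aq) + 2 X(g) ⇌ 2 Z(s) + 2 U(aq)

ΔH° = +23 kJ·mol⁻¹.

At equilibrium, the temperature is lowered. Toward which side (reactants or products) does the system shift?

The forward reaction is endothermic. Lowering T favours the exothermic direction — shift to the left.

left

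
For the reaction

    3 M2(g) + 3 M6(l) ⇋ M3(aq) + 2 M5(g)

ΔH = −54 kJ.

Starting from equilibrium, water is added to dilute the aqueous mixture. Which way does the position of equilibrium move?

right

Dilution lowers every aqueous concentration by the same factor. Δn_aq = 1 − 0 = +1, so the system shifts toward the side with more dissolved moles — to the right.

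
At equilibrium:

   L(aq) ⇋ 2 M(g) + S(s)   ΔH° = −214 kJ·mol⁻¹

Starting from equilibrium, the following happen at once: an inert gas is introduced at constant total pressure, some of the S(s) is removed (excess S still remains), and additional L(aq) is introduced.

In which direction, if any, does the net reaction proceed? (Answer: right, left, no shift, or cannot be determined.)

Adding inert gas at constant total pressure expands the volume and lowers every reacting partial pressure. With Δn_gas = 2 − 0 = +2, Q moves away from K toward the side with fewer gas moles, so the system shifts toward the side with more gas moles — to the right.
S is a pure solid; its activity is 1 regardless of amount, so Q is unaffected — no shift from this change.
Adding L (aq), a reactant, drives the reaction to the right.
Only the nonzero effect(s) matter; the net shift is to the right.

right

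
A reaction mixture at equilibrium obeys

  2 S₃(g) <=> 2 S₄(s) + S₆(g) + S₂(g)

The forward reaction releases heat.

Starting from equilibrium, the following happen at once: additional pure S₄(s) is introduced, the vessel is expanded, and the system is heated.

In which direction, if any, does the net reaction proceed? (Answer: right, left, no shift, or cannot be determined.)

S₄ is a pure solid; its activity is 1 regardless of amount, so Q is unaffected — no shift from this change.
Gas moles: reactants 2, products 2. Δn_gas = 0, so a volume change leaves Q equal to K — no shift from this change.
The forward reaction is exothermic. Raising T favours the endothermic direction — shift to the left.
Only the nonzero effect(s) matter; the net shift is to the left.

left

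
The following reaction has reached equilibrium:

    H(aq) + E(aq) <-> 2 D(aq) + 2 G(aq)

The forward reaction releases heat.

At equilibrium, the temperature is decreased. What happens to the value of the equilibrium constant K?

increases

K depends on temperature via the van 't Hoff relation. The forward reaction is exothermic, so lowering T increases K.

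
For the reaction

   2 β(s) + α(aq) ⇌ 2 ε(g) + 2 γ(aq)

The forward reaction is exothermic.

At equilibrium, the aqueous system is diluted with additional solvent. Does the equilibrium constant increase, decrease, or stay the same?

The equilibrium constant depends only on temperature. This perturbation may move the position of equilibrium, but since T is unchanged, K itself is unchanged.

unchanged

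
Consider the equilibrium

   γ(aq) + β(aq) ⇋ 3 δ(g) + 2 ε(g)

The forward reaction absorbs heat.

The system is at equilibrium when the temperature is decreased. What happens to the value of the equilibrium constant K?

decreases

K depends on temperature via the van 't Hoff relation. The forward reaction is endothermic, so lowering T decreases K.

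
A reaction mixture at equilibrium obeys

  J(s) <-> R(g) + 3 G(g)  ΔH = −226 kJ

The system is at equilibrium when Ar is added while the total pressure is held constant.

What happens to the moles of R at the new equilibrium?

increases

Adding inert gas at constant total pressure expands the volume and lowers every reacting partial pressure. With Δn_gas = 4 − 0 = +4, Q moves away from K toward the side with fewer gas moles, so the system shifts toward the side with more gas moles — to the right.
The net shift is to the right. R is a product, so its amount increases.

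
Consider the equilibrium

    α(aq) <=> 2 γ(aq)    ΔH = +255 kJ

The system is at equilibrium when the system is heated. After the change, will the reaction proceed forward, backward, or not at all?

right

The forward reaction is endothermic. Raising T favours the endothermic direction — shift to the right.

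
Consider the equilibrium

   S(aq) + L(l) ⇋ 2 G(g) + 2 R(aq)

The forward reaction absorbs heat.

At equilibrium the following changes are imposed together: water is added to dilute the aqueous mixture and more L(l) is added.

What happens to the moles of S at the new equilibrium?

Dilution lowers every aqueous concentration by the same factor. Δn_aq = 2 − 1 = +1, so the system shifts toward the side with more dissolved moles — to the right.
L is a pure liquid; its activity is 1 regardless of amount, so Q is unaffected — no shift from this change.
The net shift is to the right. S is a reactant, so its amount decreases.

decreases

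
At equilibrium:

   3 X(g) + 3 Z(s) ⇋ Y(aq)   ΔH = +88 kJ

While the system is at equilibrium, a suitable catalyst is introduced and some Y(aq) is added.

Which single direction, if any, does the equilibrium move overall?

A catalyst speeds both forward and reverse rates equally; it changes neither Q nor K — no shift from this change.
Adding Y (aq), a product, drives the reaction to the left.
Only the nonzero effect(s) matter; the net shift is to the left.

left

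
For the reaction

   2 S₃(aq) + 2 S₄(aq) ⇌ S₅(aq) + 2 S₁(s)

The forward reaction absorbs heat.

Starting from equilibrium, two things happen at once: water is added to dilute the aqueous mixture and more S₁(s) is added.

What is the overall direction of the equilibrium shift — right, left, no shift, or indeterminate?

left

Dilution lowers every aqueous concentration by the same factor. Δn_aq = 1 − 4 = -3, so the system shifts toward the side with more dissolved moles — to the left.
S₁ is a pure solid; its activity is 1 regardless of amount, so Q is unaffected — no shift from this change.
Only the nonzero effect(s) matter; the net shift is to the left.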